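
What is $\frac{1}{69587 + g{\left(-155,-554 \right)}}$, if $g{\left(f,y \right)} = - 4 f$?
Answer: $\frac{1}{70207} \approx 1.4244 \cdot 10^{-5}$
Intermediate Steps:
$\frac{1}{69587 + g{\left(-155,-554 \right)}} = \frac{1}{69587 - -620} = \frac{1}{69587 + 620} = \frac{1}{70207}$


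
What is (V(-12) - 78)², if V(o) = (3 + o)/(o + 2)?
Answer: 594441/100 ≈ 5944.4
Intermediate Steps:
V(o) = (3 + o)/(2 + o)
(V(-12) - 78)² = ((3 - 12)/(2 - 12) - 78)² = (-9/(-10) - 78)² = (-⅒*(-9) - 78)² = (9/10 - 78)² = (-771/10)² = 594441/100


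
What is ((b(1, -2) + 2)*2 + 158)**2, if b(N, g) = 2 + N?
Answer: 28224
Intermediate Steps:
((b(1, -2) + 2)*2 + 158)**2 = (((2 + 1) + 2)*2 + 158)**2 = ((3 + 2)*2 + 158)**2 = (5*2 + 158)**2 = (10 + 158)**2 = 168**2 = 28224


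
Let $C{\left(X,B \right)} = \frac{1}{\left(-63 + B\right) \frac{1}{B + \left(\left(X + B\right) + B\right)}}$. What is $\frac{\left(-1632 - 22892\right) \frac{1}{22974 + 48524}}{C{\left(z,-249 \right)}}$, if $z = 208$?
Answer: $- \frac{3825744}{19268711} \approx -0.19855$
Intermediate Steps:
$C{\left(X,B \right)} = \frac{X + 3 B}{-63 + B}$ ($C{\left(X,B \right)} = \frac{1}{\left(-63 + B\right) \frac{1}{B + \left(\left(B + X\right) + B\right)}} = \frac{1}{\left(-63 + B\right) \frac{1}{B + \left(X + 2 B\right)}} = \frac{1}{\left(-63 + B\right) \frac{1}{X + 3 B}} = \frac{1}{\frac{1}{X + 3 B} \left(-63 + B\right)} = \frac{X + 3 B}{-63 + B}$)
$\frac{\left(-1632 - 22892\right) \frac{1}{22974 + 48524}}{C{\left(z,-249 \right)}} = \frac{\left(-1632 - 22892\right) \frac{1}{22974 + 48524}}{\frac{1}{-63 - 249} \left(208 + 3 \left(-249\right)\right)} = \frac{\left(-24524\right) \frac{1}{71498}}{\frac{1}{-312} \left(208 - 747\right)} = \frac{\left(-24524\right) \frac{1}{71498}}{\left(- \frac{1}{312}\right) \left(-539\right)} = - \frac{12262}{35749 \cdot \frac{539}{312}} = \left(- \frac{12262}{35749}\right) \frac{312}{539} = - \frac{3825744}{19268711}$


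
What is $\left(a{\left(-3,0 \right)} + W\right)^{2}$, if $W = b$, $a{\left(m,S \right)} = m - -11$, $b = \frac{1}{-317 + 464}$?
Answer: $\frac{1385329}{21609} \approx 64.109$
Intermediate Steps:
$b = \frac{1}{147} \approx 0.0068027$
$a{\left(m,S \right)} = 11 + m$ ($a{\left(m,S \right)} = m + 11 = 11 + m$)
$W = \frac{1}{147} \approx 0.0068027$
$\left(a{\left(-3,0 \right)} + W\right)^{2} = \left(\left(11 - 3\right) + \frac{1}{147}\right)^{2} = \left(8 + \frac{1}{147}\right)^{2} = \left(\frac{1177}{147}\right)^{2} = \frac{1385329}{21609}$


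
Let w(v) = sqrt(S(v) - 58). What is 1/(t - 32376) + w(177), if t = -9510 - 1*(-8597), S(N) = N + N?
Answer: -1/33289 + 2*sqrt(74) ≈ 17.205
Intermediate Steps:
S(N) = 2*N
w(v) = sqrt(-58 + 2*v) (w(v) = sqrt(2*v - 58) = sqrt(-58 + 2*v))
t = -913 (t = -9510 + 8597 = -913)
1/(t - 32376) + w(177) = 1/(-913 - 32376) + sqrt(-58 + 2*177) = 1/(-33289) + sqrt(-58 + 354) = -1/33289 + sqrt(296) = -1/33289 + 2*sqrt(74)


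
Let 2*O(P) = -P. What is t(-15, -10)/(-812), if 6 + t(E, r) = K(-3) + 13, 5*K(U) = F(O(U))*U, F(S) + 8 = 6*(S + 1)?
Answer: -1/290 ≈ -0.0034483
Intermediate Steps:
O(P) = -P/2 (O(P) = (-P)/2 = -P/2)
F(S) = -2 + 6*S (F(S) = -8 + 6*(S + 1) = -8 + 6*(1 + S) = -8 + (6 + 6*S) = -2 + 6*S)
K(U) = U*(-2 - 3*U)/5 (K(U) = ((-2 + 6*(-U/2))*U)/5 = ((-2 - 3*U)*U)/5 = (U*(-2 - 3*U))/5 = U*(-2 - 3*U)/5)
t(E, r) = 14/5 (t(E, r) = -6 + ((⅕)*(-3)*(-2 - 3*(-3)) + 13) = -6 + ((⅕)*(-3)*(-2 + 9) + 13) = -6 + ((⅕)*(-3)*7 + 13) = -6 + (-21/5 + 13) = -6 + 44/5 = 14/5)
t(-15, -10)/(-812) = (14/5)/(-812) = (14/5)*(-1/812) = -1/290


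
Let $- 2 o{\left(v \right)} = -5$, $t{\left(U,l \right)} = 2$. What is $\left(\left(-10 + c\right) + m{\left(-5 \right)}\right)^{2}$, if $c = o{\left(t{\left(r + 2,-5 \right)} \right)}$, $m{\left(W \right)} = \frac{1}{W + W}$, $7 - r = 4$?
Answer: $\frac{1444}{25} \approx 57.76$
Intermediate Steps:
$r = 3$ ($r = 7 - 4 = 3$)
$o{\left(v \right)} = \frac{5}{2}$ ($o{\left(v \right)} = \left(- \frac{1}{2}\right) \left(-5\right) = \frac{5}{2}$)
$m{\left(W \right)} = \frac{1}{2 W}$
$c = \frac{5}{2} \approx 2.5$
$\left(\left(-10 + c\right) + m{\left(-5 \right)}\right)^{2} = \left(\left(-10 + \frac{5}{2}\right) + \frac{1}{2 \left(-5\right)}\right)^{2} = \left(- \frac{15}{2} + \frac{1}{2} \left(- \frac{1}{5}\right)\right)^{2} = \left(- \frac{15}{2} - \frac{1}{10}\right)^{2} = \left(- \frac{38}{5}\right)^{2} = \frac{1444}{25}$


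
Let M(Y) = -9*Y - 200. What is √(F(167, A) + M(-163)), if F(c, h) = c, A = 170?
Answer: √1434 ≈ 37.868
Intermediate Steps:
M(Y) = -200 - 9*Y
√(F(167, A) + M(-163)) = √(167 + (-200 - 9*(-163))) = √(167 + (-200 + 1467)) = √(167 + 1267) = √1434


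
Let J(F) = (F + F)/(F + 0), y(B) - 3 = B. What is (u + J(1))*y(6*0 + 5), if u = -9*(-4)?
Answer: 304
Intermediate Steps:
y(B) = 3 + B
J(F) = 2 (J(F) = (2*F)/F = 2)
u = 36
(u + J(1))*y(6*0 + 5) = (36 + 2)*(3 + (6*0 + 5)) = 38*(3 + (0 + 5)) = 38*(3 + 5) = 38*8 = 304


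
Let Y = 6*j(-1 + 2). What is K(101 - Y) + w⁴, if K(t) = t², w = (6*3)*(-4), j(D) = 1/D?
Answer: 26882881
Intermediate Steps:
w = -72 (w = 18*(-4) = -72)
Y = 6 (Y = 6/(-1 + 2) = 6/1 = 6*1 = 6)
K(101 - Y) + w⁴ = (101 - 1*6)² + (-72)⁴ = (101 - 6)² + 26873856 = 95² + 26873856 = 9025 + 26873856 = 26882881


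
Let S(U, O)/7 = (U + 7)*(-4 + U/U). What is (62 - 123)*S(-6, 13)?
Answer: 1281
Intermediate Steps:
S(U, O) = -147 - 21*U (S(U, O) = 7*((U + 7)*(-4 + U/U)) = 7*((7 + U)*(-4 + 1)) = 7*((7 + U)*(-3)) = 7*(-21 - 3*U) = -147 - 21*U)
(62 - 123)*S(-6, 13) = (62 - 123)*(-147 - 21*(-6)) = -61*(-147 + 126) = -61*(-21) = 1281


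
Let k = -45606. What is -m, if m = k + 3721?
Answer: 41885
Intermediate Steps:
m = -41885 (m = -45606 + 3721 = -41885)
-m = -1*(-41885) = 41885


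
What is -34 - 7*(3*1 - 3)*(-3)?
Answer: -34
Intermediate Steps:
-34 - 7*(3*1 - 3)*(-3) = -34 - 7*(3 - 3)*(-3) = -34 - 0*(-3) = -34 - 7*0 = -34 + 0 = -34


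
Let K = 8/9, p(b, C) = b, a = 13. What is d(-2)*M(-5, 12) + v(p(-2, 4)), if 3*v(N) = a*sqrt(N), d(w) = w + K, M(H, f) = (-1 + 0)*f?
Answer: 40/3 + 13*I*sqrt(2)/3 ≈ 13.333 + 6.1283*I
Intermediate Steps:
M(H, f) = -f
K = 8/9 (K = 8*(1/9) = 8/9 ≈ 0.88889)
d(w) = 8/9 + w (d(w) = w + 8/9 = 8/9 + w)
v(N) = 13*sqrt(N)/3 (v(N) = (13*sqrt(N))/3 = 13*sqrt(N)/3)
d(-2)*M(-5, 12) + v(p(-2, 4)) = (8/9 - 2)*(-1*12) + 13*sqrt(-2)/3 = -10/9*(-12) + 13*(I*sqrt(2))/3 = 40/3 + 13*I*sqrt(2)/3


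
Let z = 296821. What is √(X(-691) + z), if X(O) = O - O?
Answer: √296821 ≈ 544.81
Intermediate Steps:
X(O) = 0
√(X(-691) + z) = √(0 + 296821) = √296821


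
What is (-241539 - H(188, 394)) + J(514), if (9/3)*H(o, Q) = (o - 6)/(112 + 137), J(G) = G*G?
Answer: 16924597/747 ≈ 22657.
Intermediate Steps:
J(G) = G²
H(o, Q) = -2/249 + o/747 (H(o, Q) = ((o - 6)/(112 + 137))/3 = ((-6 + o)/249)/3 = ((-6 + o)*(1/249))/3 = (-2/83 + o/249)/3 = -2/249 + o/747)
(-241539 - H(188, 394)) + J(514) = (-241539 - (-2/249 + (1/747)*188)) + 514² = (-241539 - (-2/249 + 188/747)) + 264196 = (-241539 - 1*182/747) + 264196 = (-241539 - 182/747) + 264196 = -180429815/747 + 264196 = 16924597/747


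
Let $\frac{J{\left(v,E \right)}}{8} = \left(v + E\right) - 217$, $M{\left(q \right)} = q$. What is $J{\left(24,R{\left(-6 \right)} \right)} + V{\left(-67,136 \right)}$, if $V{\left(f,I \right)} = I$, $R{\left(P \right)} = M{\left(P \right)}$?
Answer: $-1456$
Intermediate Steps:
$R{\left(P \right)} = P$
$J{\left(v,E \right)} = -1736 + 8 E + 8 v$ ($J{\left(v,E \right)} = 8 \left(\left(v + E\right) - 217\right) = 8 \left(\left(E + v\right) - 217\right) = 8 \left(-217 + E + v\right) = -1736 + 8 E + 8 v$)
$J{\left(24,R{\left(-6 \right)} \right)} + V{\left(-67,136 \right)} = \left(-1736 + 8 \left(-6\right) + 8 \cdot 24\right) + 136 = \left(-1736 - 48 + 192\right) + 136 = -1592 + 136 = -1456$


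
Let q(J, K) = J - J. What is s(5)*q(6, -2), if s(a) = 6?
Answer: 0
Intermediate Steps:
q(J, K) = 0
s(5)*q(6, -2) = 6*0 = 0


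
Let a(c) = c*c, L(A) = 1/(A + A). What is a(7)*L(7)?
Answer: 7/2 ≈ 3.5000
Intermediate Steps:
L(A) = 1/(2*A)
a(c) = c²
a(7)*L(7) = 7²*((½)/7) = 49*((½)*(⅐)) = 49*(1/14) = 7/2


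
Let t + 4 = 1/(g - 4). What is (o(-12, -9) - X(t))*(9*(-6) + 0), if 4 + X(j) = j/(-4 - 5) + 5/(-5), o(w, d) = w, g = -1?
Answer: 2016/5 ≈ 403.20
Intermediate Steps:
t = -21/5 (t = -4 + 1/(-1 - 4) = -4 + 1/(-5) = -4 - ⅕ = -21/5 ≈ -4.2000)
X(j) = -5 - j/9 (X(j) = -4 + (j/(-4 - 5) + 5/(-5)) = -4 + (j/(-9) + 5*(-⅕)) = -4 + (j*(-⅑) - 1) = -4 + (-j/9 - 1) = -4 + (-1 - j/9) = -5 - j/9)
(o(-12, -9) - X(t))*(9*(-6) + 0) = (-12 - (-5 - ⅑*(-21/5)))*(9*(-6) + 0) = (-12 - (-5 + 7/15))*(-54 + 0) = (-12 - 1*(-68/15))*(-54) = (-12 + 68/15)*(-54) = -112/15*(-54) = 2016/5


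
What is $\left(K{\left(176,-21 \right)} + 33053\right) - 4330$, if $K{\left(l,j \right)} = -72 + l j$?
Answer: $24955$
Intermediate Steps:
$K{\left(l,j \right)} = -72 + j l$
$\left(K{\left(176,-21 \right)} + 33053\right) - 4330 = \left(\left(-72 - 3696\right) + 33053\right) - 4330 = \left(-3768 + 33053\right) - 4330 = 29285 - 4330 = 24955$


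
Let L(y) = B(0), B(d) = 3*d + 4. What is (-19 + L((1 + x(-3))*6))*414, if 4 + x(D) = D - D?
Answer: -6210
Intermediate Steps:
x(D) = -4 (x(D) = -4 + (D - D) = -4 + 0 = -4)
B(d) = 4 + 3*d
L(y) = 4 (L(y) = 4 + 3*0 = 4 + 0 = 4)
(-19 + L((1 + x(-3))*6))*414 = (-19 + 4)*414 = -15*414 = -6210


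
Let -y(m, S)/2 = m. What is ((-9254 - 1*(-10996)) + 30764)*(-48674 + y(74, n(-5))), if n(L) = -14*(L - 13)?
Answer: -1587007932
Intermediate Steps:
n(L) = 182 - 14*L (n(L) = -14*(-13 + L) = 182 - 14*L)
y(m, S) = -2*m
((-9254 - 1*(-10996)) + 30764)*(-48674 + y(74, n(-5))) = ((-9254 - 1*(-10996)) + 30764)*(-48674 - 2*74) = ((-9254 + 10996) + 30764)*(-48674 - 148) = (1742 + 30764)*(-48822) = 32506*(-48822) = -1587007932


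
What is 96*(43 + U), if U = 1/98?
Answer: 202320/49 ≈ 4129.0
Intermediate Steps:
U = 1/98 ≈ 0.010204
96*(43 + U) = 96*(43 + 1/98) = 96*(4215/98) = 202320/49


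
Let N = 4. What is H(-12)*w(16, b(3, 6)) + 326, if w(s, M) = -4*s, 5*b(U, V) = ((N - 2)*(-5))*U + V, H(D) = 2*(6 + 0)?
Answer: -442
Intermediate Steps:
H(D) = 12 (H(D) = 2*6 = 12)
b(U, V) = -2*U + V/5 (b(U, V) = (((4 - 2)*(-5))*U + V)/5 = ((2*(-5))*U + V)/5 = (-10*U + V)/5 = (V - 10*U)/5 = -2*U + V/5)
H(-12)*w(16, b(3, 6)) + 326 = 12*(-4*16) + 326 = 12*(-64) + 326 = -768 + 326 = -442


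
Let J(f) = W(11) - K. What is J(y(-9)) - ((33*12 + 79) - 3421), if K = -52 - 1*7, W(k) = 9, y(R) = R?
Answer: 3014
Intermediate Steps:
K = -59 (K = -52 - 7 = -59)
J(f) = 68 (J(f) = 9 - 1*(-59) = 9 + 59 = 68)
J(y(-9)) - ((33*12 + 79) - 3421) = 68 - ((33*12 + 79) - 3421) = 68 - ((396 + 79) - 3421) = 68 - (475 - 3421) = 68 - 1*(-2946) = 68 + 2946 = 3014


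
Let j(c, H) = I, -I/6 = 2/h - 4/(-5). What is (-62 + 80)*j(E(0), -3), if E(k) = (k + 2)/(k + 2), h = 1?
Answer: -1512/5 ≈ -302.40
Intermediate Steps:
I = -84/5 (I = -6*(2/1 - 4/(-5)) = -6*(2*1 - 4*(-⅕)) = -6*(2 + ⅘) = -6*14/5 = -84/5 ≈ -16.800)
E(k) = 1 (E(k) = (2 + k)/(2 + k) = 1)
j(c, H) = -84/5
(-62 + 80)*j(E(0), -3) = (-62 + 80)*(-84/5) = 18*(-84/5) = -1512/5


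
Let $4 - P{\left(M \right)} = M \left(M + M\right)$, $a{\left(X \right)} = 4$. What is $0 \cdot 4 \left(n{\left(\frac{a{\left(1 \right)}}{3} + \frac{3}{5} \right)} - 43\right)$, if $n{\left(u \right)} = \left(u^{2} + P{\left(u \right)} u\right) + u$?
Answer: $0$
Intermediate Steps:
$P{\left(M \right)} = 4 - 2 M^{2}$ ($P{\left(M \right)} = 4 - M \left(M + M\right) = 4 - M 2 M = 4 - 2 M^{2}$)
$n{\left(u \right)} = u + u^{2} + u \left(4 - 2 u^{2}\right)$ ($n{\left(u \right)} = \left(u^{2} + \left(4 - 2 u^{2}\right) u\right) + u = \left(u^{2} + u \left(4 - 2 u^{2}\right)\right) + u = u + u^{2} + u \left(4 - 2 u^{2}\right)$)
$0 \cdot 4 \left(n{\left(\frac{a{\left(1 \right)}}{3} + \frac{3}{5} \right)} - 43\right) = 0 \cdot 4 \left(\left(\frac{4}{3} + \frac{3}{5}\right) \left(5 + \left(\frac{4}{3} + \frac{3}{5}\right) - 2 \left(\frac{4}{3} + \frac{3}{5}\right)^{2}\right) - 43\right) = 0 \left(\left(4 \cdot \frac{1}{3} + 3 \cdot \frac{1}{5}\right) \left(5 + \left(4 \cdot \frac{1}{3} + 3 \cdot \frac{1}{5}\right) - 2 \left(4 \cdot \frac{1}{3} + 3 \cdot \frac{1}{5}\right)^{2}\right) - 43\right) = 0 \left(\left(\frac{4}{3} + \frac{3}{5}\right) \left(5 + \left(\frac{4}{3} + \frac{3}{5}\right) - 2 \left(\frac{4}{3} + \frac{3}{5}\right)^{2}\right) - 43\right) = 0 \left(\frac{29 \left(5 + \frac{29}{15} - 2 \left(\frac{29}{15}\right)^{2}\right)}{15} - 43\right) = 0 \left(\frac{29 \left(5 + \frac{29}{15} - \frac{1682}{225}\right)}{15} - 43\right) = 0 \left(\frac{29}{15} \left(- \frac{122}{225}\right) - 43\right) = 0 \left(- \frac{3538}{3375} - 43\right) = 0 \left(- \frac{148663}{3375}\right) = 0$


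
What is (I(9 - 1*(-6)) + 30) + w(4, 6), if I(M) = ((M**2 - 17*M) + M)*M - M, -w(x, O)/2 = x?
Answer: -218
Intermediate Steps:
w(x, O) = -2*x
I(M) = -M + M*(M**2 - 16*M) (I(M) = (M**2 - 16*M)*M - M = M*(M**2 - 16*M) - M = -M + M*(M**2 - 16*M))
(I(9 - 1*(-6)) + 30) + w(4, 6) = ((9 - 1*(-6))*(-1 + (9 - 1*(-6))**2 - 16*(9 - 1*(-6))) + 30) - 2*4 = ((9 + 6)*(-1 + (9 + 6)**2 - 16*(9 + 6)) + 30) - 8 = (15*(-1 + 15**2 - 16*15) + 30) - 8 = (15*(-1 + 225 - 240) + 30) - 8 = (15*(-16) + 30) - 8 = (-240 + 30) - 8 = -210 - 8 = -218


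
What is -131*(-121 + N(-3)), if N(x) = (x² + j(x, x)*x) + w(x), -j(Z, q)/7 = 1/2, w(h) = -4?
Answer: 27641/2 ≈ 13821.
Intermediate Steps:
j(Z, q) = -7/2
N(x) = -4 + x² - 7*x/2 (N(x) = (x² - 7*x/2) - 4 = -4 + x² - 7*x/2)
-131*(-121 + N(-3)) = -131*(-121 + (-4 + (-3)² - 7/2*(-3))) = -131*(-121 + (-4 + 9 + 21/2)) = -131*(-121 + 31/2) = -131*(-211/2) = 27641/2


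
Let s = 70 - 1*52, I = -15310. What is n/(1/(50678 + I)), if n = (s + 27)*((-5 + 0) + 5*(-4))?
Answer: -39789000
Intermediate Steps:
s = 18 (s = 70 - 52 = 18)
n = -1125 (n = (18 + 27)*((-5 + 0) + 5*(-4)) = 45*(-5 - 20) = 45*(-25) = -1125)
n/(1/(50678 + I)) = -1125/(1/(50678 - 15310)) = -1125/(1/35368) = -1125/1/35368 = -1125*35368 = -39789000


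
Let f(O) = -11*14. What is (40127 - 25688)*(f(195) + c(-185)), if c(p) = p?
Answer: -4894821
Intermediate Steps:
f(O) = -154
(40127 - 25688)*(f(195) + c(-185)) = (40127 - 25688)*(-154 - 185) = 14439*(-339) = -4894821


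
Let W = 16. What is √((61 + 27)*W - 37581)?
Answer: I*√36173 ≈ 190.19*I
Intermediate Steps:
√((61 + 27)*W - 37581) = √((61 + 27)*16 - 37581) = √(88*16 - 37581) = √(1408 - 37581) = √(-36173) = I*√36173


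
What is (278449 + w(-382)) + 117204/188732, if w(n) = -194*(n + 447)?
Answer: 12543110838/47183 ≈ 2.6584e+5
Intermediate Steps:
w(n) = -86718 - 194*n (w(n) = -194*(447 + n) = -86718 - 194*n)
(278449 + w(-382)) + 117204/188732 = (278449 + (-86718 - 194*(-382))) + 117204/188732 = (278449 + (-86718 + 74108)) + 117204*(1/188732) = (278449 - 12610) + 29301/47183 = 265839 + 29301/47183 = 12543110838/47183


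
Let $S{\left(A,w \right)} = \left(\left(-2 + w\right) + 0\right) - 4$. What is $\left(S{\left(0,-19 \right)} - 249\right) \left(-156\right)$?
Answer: $42744$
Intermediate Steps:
$S{\left(A,w \right)} = -6 + w$ ($S{\left(A,w \right)} = \left(-2 + w\right) - 4 = -6 + w$)
$\left(S{\left(0,-19 \right)} - 249\right) \left(-156\right) = \left(\left(-6 - 19\right) - 249\right) \left(-156\right) = \left(-25 - 249\right) \left(-156\right) = \left(-274\right) \left(-156\right) = 42744$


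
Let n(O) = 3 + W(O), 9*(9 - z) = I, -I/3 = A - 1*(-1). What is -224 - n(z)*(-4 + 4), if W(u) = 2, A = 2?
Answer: -224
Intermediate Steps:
I = -9 (I = -3*(2 - 1*(-1)) = -3*(2 + 1) = -3*3 = -9)
z = 10 (z = 9 - ⅑*(-9) = 9 + 1 = 10)
n(O) = 5 (n(O) = 3 + 2 = 5)
-224 - n(z)*(-4 + 4) = -224 - 5*(-4 + 4) = -224 - 5*0 = -224 - 1*0 = -224 + 0 = -224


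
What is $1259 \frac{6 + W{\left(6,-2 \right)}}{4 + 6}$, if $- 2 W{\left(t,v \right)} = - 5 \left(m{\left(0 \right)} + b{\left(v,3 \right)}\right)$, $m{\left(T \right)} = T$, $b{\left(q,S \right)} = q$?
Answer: $\frac{1259}{10} \approx 125.9$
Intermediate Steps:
$W{\left(t,v \right)} = \frac{5 v}{2}$ ($W{\left(t,v \right)} = - \frac{\left(-5\right) \left(0 + v\right)}{2} = - \frac{\left(-5\right) v}{2} = \frac{5 v}{2}$)
$1259 \frac{6 + W{\left(6,-2 \right)}}{4 + 6} = 1259 \frac{6 + \frac{5}{2} \left(-2\right)}{4 + 6} = 1259 \frac{6 - 5}{10} = 1259 \cdot 1 \cdot \frac{1}{10} = 1259 \cdot \frac{1}{10} = \frac{1259}{10}$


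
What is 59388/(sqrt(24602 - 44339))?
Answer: -19796*I*sqrt(2193)/2193 ≈ -422.73*I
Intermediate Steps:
59388/(sqrt(24602 - 44339)) = 59388/(sqrt(-19737)) = 59388/((3*I*sqrt(2193))) = 59388*(-I*sqrt(2193)/6579) = -19796*I*sqrt(2193)/2193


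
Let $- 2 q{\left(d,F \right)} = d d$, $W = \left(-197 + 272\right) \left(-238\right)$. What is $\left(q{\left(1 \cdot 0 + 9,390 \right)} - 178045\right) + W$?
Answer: $- \frac{391871}{2} \approx -1.9594 \cdot 10^{5}$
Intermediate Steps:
$W = -17850$ ($W = 75 \left(-238\right) = -17850$)
$q{\left(d,F \right)} = - \frac{d^{2}}{2}$ ($q{\left(d,F \right)} = - \frac{d d}{2} = - \frac{d^{2}}{2}$)
$\left(q{\left(1 \cdot 0 + 9,390 \right)} - 178045\right) + W = \left(- \frac{\left(1 \cdot 0 + 9\right)^{2}}{2} - 178045\right) - 17850 = \left(- \frac{\left(0 + 9\right)^{2}}{2} - 178045\right) - 17850 = \left(- \frac{9^{2}}{2} - 178045\right) - 17850 = \left(\left(- \frac{1}{2}\right) 81 - 178045\right) - 17850 = \left(- \frac{81}{2} - 178045\right) - 17850 = - \frac{356171}{2} - 17850 = - \frac{391871}{2}$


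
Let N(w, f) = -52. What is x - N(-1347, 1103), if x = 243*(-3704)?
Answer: -900020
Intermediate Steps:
x = -900072
x - N(-1347, 1103) = -900072 - 1*(-52) = -900072 + 52 = -900020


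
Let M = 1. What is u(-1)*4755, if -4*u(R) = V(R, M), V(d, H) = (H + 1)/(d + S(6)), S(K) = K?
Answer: -951/2 ≈ -475.50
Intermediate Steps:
V(d, H) = (1 + H)/(6 + d) (V(d, H) = (H + 1)/(d + 6) = (1 + H)/(6 + d))
u(R) = -1/(2*(6 + R)) (u(R) = -(1 + 1)/(4*(6 + R)) = -2/(4*(6 + R)) = -1/(2*(6 + R)))
u(-1)*4755 = -1/(12 + 2*(-1))*4755 = -1/(12 - 2)*4755 = -1/10*4755 = -1*⅒*4755 = -⅒*4755 = -951/2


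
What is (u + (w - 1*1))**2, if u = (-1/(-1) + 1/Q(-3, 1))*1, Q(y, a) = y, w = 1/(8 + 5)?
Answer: 100/1521 ≈ 0.065746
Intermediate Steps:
w = 1/13 ≈ 0.076923
u = 2/3 (u = (-1/(-1) + 1/(-3))*1 = (-1*(-1) - 1/3)*1 = (1 - 1/3)*1 = (2/3)*1 = 2/3 ≈ 0.66667)
(u + (w - 1*1))**2 = (2/3 + (1/13 - 1*1))**2 = (2/3 + (1/13 - 1))**2 = (2/3 - 12/13)**2 = (-10/39)**2 = 100/1521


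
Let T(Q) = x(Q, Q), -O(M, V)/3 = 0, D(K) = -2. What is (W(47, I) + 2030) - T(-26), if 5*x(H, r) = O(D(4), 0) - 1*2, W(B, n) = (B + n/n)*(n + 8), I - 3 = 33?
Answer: 20712/5 ≈ 4142.4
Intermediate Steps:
I = 36 (I = 3 + 33 = 36)
O(M, V) = 0 (O(M, V) = -3*0 = 0)
W(B, n) = (1 + B)*(8 + n) (W(B, n) = (B + 1)*(8 + n) = (1 + B)*(8 + n))
x(H, r) = -2/5 (x(H, r) = (0 - 1*2)/5 = (0 - 2)/5 = (1/5)*(-2) = -2/5)
T(Q) = -2/5
(W(47, I) + 2030) - T(-26) = ((8 + 36 + 8*47 + 47*36) + 2030) - 1*(-2/5) = ((8 + 36 + 376 + 1692) + 2030) + 2/5 = (2112 + 2030) + 2/5 = 4142 + 2/5 = 20712/5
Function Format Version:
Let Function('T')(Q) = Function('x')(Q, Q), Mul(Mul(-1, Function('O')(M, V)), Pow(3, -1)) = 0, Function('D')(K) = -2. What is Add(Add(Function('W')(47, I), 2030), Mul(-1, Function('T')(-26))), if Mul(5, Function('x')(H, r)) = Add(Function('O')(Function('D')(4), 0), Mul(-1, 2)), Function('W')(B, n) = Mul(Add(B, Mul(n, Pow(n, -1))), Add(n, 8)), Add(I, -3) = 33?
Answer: Rational(20712, 5) ≈ 4142.4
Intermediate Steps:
I = 36 (I = Add(3, 33) = 36)
Function('O')(M, V) = 0 (Function('O')(M, V) = Mul(-3, 0) = 0)
Function('W')(B, n) = Mul(Add(1, B), Add(8, n)) (Function('W')(B, n) = Mul(Add(B, 1), Add(8, n)) = Mul(Add(1, B), Add(8, n)))
Function('x')(H, r) = Rational(-2, 5) (Function('x')(H, r) = Mul(Rational(1, 5), Add(0, Mul(-1, 2))) = Mul(Rational(1, 5), Add(0, -2)) = Mul(Rational(1, 5), -2) = Rational(-2, 5))
Function('T')(Q) = Rational(-2, 5)
Add(Add(Function('W')(47, I), 2030), Mul(-1, Function('T')(-26))) = Add(Add(Add(8, 36, Mul(8, 47), Mul(47, 36)), 2030), Mul(-1, Rational(-2, 5))) = Add(Add(Add(8, 36, 376, 1692), 2030), Rational(2, 5)) = Add(Add(2112, 2030), Rational(2, 5)) = Add(4142, Rational(2, 5)) = Rational(20712, 5)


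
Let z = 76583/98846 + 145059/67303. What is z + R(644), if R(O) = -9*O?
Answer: -38539164263485/6652632338 ≈ -5793.1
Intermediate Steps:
z = 19492767563/6652632338 (z = 76583*(1/98846) + 145059*(1/67303) = 76583/98846 + 145059/67303 = 19492767563/6652632338 ≈ 2.9301)
z + R(644) = 19492767563/6652632338 - 9*644 = 19492767563/6652632338 - 5796 = -38539164263485/6652632338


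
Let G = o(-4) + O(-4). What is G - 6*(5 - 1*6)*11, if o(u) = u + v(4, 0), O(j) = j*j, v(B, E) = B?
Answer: 82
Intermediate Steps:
O(j) = j²
o(u) = 4 + u (o(u) = u + 4 = 4 + u)
G = 16 (G = (4 - 4) + (-4)² = 0 + 16 = 16)
G - 6*(5 - 1*6)*11 = 16 - 6*(5 - 1*6)*11 = 16 - 6*(5 - 6)*11 = 16 - 6*(-1)*11 = 16 + 6*11 = 16 + 66 = 82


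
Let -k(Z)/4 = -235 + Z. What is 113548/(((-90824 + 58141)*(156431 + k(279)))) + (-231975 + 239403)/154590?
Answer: 252775782242/5263152759249 ≈ 0.048027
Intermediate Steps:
k(Z) = 940 - 4*Z (k(Z) = -4*(-235 + Z) = 940 - 4*Z)
113548/(((-90824 + 58141)*(156431 + k(279)))) + (-231975 + 239403)/154590 = 113548/(((-90824 + 58141)*(156431 + (940 - 4*279)))) + (-231975 + 239403)/154590 = 113548/((-32683*(156431 + (940 - 1116)))) + 7428*(1/154590) = 113548/((-32683*(156431 - 176))) + 1238/25765 = 113548/((-32683*156255)) + 1238/25765 = 113548/(-5106882165) + 1238/25765 = 113548*(-1/5106882165) + 1238/25765 = -113548/5106882165 + 1238/25765 = 252775782242/5263152759249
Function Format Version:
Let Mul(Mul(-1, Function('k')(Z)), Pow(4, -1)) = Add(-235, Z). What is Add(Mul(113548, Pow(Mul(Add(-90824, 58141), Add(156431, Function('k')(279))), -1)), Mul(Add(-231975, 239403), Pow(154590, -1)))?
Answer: Rational(252775782242, 5263152759249) ≈ 0.048027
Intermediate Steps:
Function('k')(Z) = Add(940, Mul(-4, Z)) (Function('k')(Z) = Mul(-4, Add(-235, Z)) = Add(940, Mul(-4, Z)))
Add(Mul(113548, Pow(Mul(Add(-90824, 58141), Add(156431, Function('k')(279))), -1)), Mul(Add(-231975, 239403), Pow(154590, -1))) = Add(Mul(113548, Pow(Mul(Add(-90824, 58141), Add(156431, Add(940, Mul(-4, 279)))), -1)), Mul(Add(-231975, 239403), Pow(154590, -1))) = Add(Mul(113548, Pow(Mul(-32683, Add(156431, Add(940, -1116))), -1)), Mul(7428, Rational(1, 154590))) = Add(Mul(113548, Pow(Mul(-32683, Add(156431, -176)), -1)), Rational(1238, 25765)) = Add(Mul(113548, Pow(Mul(-32683, 156255), -1)), Rational(1238, 25765)) = Add(Mul(113548, Pow(-5106882165, -1)), Rational(1238, 25765)) = Add(Mul(113548, Rational(-1, 5106882165)), Rational(1238, 25765)) = Add(Rational(-113548, 5106882165), Rational(1238, 25765)) = Rational(252775782242, 5263152759249)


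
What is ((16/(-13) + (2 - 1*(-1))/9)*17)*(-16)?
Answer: 9520/39 ≈ 244.10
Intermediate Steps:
((16/(-13) + (2 - 1*(-1))/9)*17)*(-16) = ((16*(-1/13) + (2 + 1)*(1/9))*17)*(-16) = ((-16/13 + 3*(1/9))*17)*(-16) = ((-16/13 + 1/3)*17)*(-16) = -35/39*17*(-16) = -595/39*(-16) = 9520/39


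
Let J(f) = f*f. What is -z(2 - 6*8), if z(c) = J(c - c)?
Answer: 0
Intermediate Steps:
J(f) = f²
z(c) = 0 (z(c) = (c - c)² = 0² = 0)
-z(2 - 6*8) = -1*0 = 0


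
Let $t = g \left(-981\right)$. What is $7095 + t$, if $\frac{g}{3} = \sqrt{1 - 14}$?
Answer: $7095 - 2943 i \sqrt{13} \approx 7095.0 - 10611.0 i$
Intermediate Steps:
$g = 3 i \sqrt{13}$ ($g = 3 \sqrt{1 - 14} = 3 \sqrt{-13} = 3 i \sqrt{13} \approx 10.817 i$)
$t = - 2943 i \sqrt{13}$ ($t = 3 i \sqrt{13} \left(-981\right) = - 2943 i \sqrt{13} \approx - 10611.0 i$)
$7095 + t = 7095 - 2943 i \sqrt{13}$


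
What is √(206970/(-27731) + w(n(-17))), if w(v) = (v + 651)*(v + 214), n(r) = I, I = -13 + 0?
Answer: 4*√6163147169553/27731 ≈ 358.09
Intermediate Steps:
I = -13
n(r) = -13
w(v) = (214 + v)*(651 + v) (w(v) = (651 + v)*(214 + v) = (214 + v)*(651 + v))
√(206970/(-27731) + w(n(-17))) = √(206970/(-27731) + (139314 + (-13)² + 865*(-13))) = √(206970*(-1/27731) + (139314 + 169 - 11245)) = √(-206970/27731 + 128238) = √(3555961008/27731) = 4*√6163147169553/27731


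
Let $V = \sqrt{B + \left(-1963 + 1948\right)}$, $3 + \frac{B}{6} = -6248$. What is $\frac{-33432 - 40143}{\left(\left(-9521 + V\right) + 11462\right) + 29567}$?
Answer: $- \frac{463640220}{198558317} + \frac{44145 i \sqrt{4169}}{198558317} \approx -2.335 + 0.014355 i$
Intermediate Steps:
$B = -37506$ ($B = -18 + 6 \left(-6248\right) = -18 - 37488 = -37506$)
$V = 3 i \sqrt{4169}$ ($V = \sqrt{-37506 + \left(-1963 + 1948\right)} = \sqrt{-37506 - 15} = \sqrt{-37521} = 3 i \sqrt{4169} \approx 193.7 i$)
$\frac{-33432 - 40143}{\left(\left(-9521 + V\right) + 11462\right) + 29567} = \frac{-33432 - 40143}{\left(\left(-9521 + 3 i \sqrt{4169}\right) + 11462\right) + 29567} = - \frac{73575}{\left(1941 + 3 i \sqrt{4169}\right) + 29567} = - \frac{73575}{31508 + 3 i \sqrt{4169}}$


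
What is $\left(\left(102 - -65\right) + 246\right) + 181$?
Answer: $594$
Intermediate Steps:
$\left(\left(102 - -65\right) + 246\right) + 181 = \left(\left(102 + 65\right) + 246\right) + 181 = \left(167 + 246\right) + 181 = 413 + 181 = 594$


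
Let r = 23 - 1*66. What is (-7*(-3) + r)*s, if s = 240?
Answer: -5280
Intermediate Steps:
r = -43 (r = 23 - 66 = -43)
(-7*(-3) + r)*s = (-7*(-3) - 43)*240 = (21 - 43)*240 = -22*240 = -5280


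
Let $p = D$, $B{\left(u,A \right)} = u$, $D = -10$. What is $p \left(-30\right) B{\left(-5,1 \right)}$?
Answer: $-1500$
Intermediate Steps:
$p = -10$
$p \left(-30\right) B{\left(-5,1 \right)} = \left(-10\right) \left(-30\right) \left(-5\right) = 300 \left(-5\right) = -1500$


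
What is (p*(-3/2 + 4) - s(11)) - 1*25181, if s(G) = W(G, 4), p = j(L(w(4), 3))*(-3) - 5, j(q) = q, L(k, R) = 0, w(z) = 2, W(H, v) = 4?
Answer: -50395/2 ≈ -25198.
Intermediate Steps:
p = -5 (p = 0*(-3) - 5 = 0 - 5 = -5)
s(G) = 4
(p*(-3/2 + 4) - s(11)) - 1*25181 = (-5*(-3/2 + 4) - 1*4) - 1*25181 = (-5*(-3*½ + 4) - 4) - 25181 = (-5*(-3/2 + 4) - 4) - 25181 = (-5*5/2 - 4) - 25181 = (-25/2 - 4) - 25181 = -33/2 - 25181 = -50395/2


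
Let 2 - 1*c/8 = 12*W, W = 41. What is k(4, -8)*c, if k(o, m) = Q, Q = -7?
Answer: 27440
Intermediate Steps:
k(o, m) = -7
c = -3920 (c = 16 - 96*41 = 16 - 8*492 = 16 - 3936 = -3920)
k(4, -8)*c = -7*(-3920) = 27440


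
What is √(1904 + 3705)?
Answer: √5609 ≈ 74.893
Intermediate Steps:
√(1904 + 3705) = √5609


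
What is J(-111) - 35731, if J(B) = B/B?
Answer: -35730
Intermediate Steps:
J(B) = 1
J(-111) - 35731 = 1 - 35731 = -35730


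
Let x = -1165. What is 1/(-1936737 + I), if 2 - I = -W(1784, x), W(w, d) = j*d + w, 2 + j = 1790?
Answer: -1/4017971 ≈ -2.4888e-7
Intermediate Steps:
j = 1788 (j = -2 + 1790 = 1788)
W(w, d) = w + 1788*d (W(w, d) = 1788*d + w = w + 1788*d)
I = -2081234 (I = 2 - (-1)*(1784 + 1788*(-1165)) = 2 - (-1)*(1784 - 2083020) = 2 - (-1)*(-2081236) = 2 - 1*2081236 = 2 - 2081236 = -2081234)
1/(-1936737 + I) = 1/(-1936737 - 2081234) = 1/(-4017971) = -1/4017971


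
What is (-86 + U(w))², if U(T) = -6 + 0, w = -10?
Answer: 8464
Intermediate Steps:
U(T) = -6
(-86 + U(w))² = (-86 - 6)² = (-92)² = 8464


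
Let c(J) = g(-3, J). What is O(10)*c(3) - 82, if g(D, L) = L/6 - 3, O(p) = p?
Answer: -107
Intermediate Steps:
g(D, L) = -3 + L/6 (g(D, L) = L/6 - 3 = -3 + L/6)
c(J) = -3 + J/6
O(10)*c(3) - 82 = 10*(-3 + (⅙)*3) - 82 = 10*(-3 + ½) - 82 = 10*(-5/2) - 82 = -25 - 82 = -107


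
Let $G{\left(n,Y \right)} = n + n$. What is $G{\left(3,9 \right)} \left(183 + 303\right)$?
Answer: $2916$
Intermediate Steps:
$G{\left(n,Y \right)} = 2 n$
$G{\left(3,9 \right)} \left(183 + 303\right) = 2 \cdot 3 \left(183 + 303\right) = 6 \cdot 486 = 2916$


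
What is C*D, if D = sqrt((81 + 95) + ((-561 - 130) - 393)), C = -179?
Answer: -358*I*sqrt(227) ≈ -5393.8*I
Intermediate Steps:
D = 2*I*sqrt(227) (D = sqrt(176 + (-691 - 393)) = sqrt(176 - 1084) = sqrt(-908) = 2*I*sqrt(227) ≈ 30.133*I)
C*D = -358*I*sqrt(227)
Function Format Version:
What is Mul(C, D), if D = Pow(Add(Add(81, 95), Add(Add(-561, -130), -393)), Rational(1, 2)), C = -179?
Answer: Mul(-358, I, Pow(227, Rational(1, 2))) ≈ Mul(-5393.8, I)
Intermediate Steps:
D = Mul(2, I, Pow(227, Rational(1, 2))) (D = Pow(Add(176, Add(-691, -393)), Rational(1, 2)) = Pow(Add(176, -1084), Rational(1, 2)) = Pow(-908, Rational(1, 2)) = Mul(2, I, Pow(227, Rational(1, 2))) ≈ Mul(30.133, I))
Mul(C, D) = Mul(-179, Mul(2, I, Pow(227, Rational(1, 2)))) = Mul(-358, I, Pow(227, Rational(1, 2)))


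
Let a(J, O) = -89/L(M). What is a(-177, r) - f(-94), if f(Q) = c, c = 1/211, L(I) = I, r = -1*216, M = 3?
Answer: -18782/633 ≈ -29.671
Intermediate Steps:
r = -216
c = 1/211 ≈ 0.0047393
a(J, O) = -89/3
f(Q) = 1/211
a(-177, r) - f(-94) = -89/3 - 1*1/211 = -89/3 - 1/211 = -18782/633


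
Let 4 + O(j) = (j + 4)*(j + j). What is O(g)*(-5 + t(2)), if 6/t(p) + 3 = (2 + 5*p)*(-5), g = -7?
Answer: -4066/21 ≈ -193.62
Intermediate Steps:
t(p) = 6/(-13 - 25*p) (t(p) = 6/(-3 + (2 + 5*p)*(-5)) = 6/(-3 + (-10 - 25*p)) = 6/(-13 - 25*p))
O(j) = -4 + 2*j*(4 + j) (O(j) = -4 + (j + 4)*(j + j) = -4 + (4 + j)*(2*j) = -4 + 2*j*(4 + j))
O(g)*(-5 + t(2)) = (-4 + 2*(-7)**2 + 8*(-7))*(-5 - 6/(13 + 25*2)) = (-4 + 2*49 - 56)*(-5 - 6/(13 + 50)) = (-4 + 98 - 56)*(-5 - 6/63) = 38*(-5 - 6*1/63) = 38*(-5 - 2/21) = 38*(-107/21) = -4066/21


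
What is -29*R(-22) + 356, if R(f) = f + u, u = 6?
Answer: 820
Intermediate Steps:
R(f) = 6 + f (R(f) = f + 6 = 6 + f)
-29*R(-22) + 356 = -29*(6 - 22) + 356 = -29*(-16) + 356 = 464 + 356 = 820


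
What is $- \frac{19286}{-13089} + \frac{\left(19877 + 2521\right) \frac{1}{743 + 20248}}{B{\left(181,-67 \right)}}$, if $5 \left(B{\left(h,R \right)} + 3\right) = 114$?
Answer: $\frac{4616027476}{3022263189} \approx 1.5273$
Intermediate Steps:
$B{\left(h,R \right)} = \frac{99}{5}$ ($B{\left(h,R \right)} = -3 + \frac{1}{5} \cdot 114 = -3 + \frac{114}{5} = \frac{99}{5}$)
$- \frac{19286}{-13089} + \frac{\left(19877 + 2521\right) \frac{1}{743 + 20248}}{B{\left(181,-67 \right)}} = - \frac{19286}{-13089} + \frac{\left(19877 + 2521\right) \frac{1}{743 + 20248}}{\frac{99}{5}} = \left(-19286\right) \left(- \frac{1}{13089}\right) + \frac{22398}{20991} \cdot \frac{5}{99} = \frac{19286}{13089} + 22398 \cdot \frac{1}{20991} \cdot \frac{5}{99} = \frac{19286}{13089} + \frac{7466}{6997} \cdot \frac{5}{99} = \frac{19286}{13089} + \frac{37330}{692703} = \frac{4616027476}{3022263189}$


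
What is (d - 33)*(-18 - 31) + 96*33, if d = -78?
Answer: 8607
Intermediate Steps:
(d - 33)*(-18 - 31) + 96*33 = (-78 - 33)*(-18 - 31) + 96*33 = -111*(-49) + 3168 = 5439 + 3168 = 8607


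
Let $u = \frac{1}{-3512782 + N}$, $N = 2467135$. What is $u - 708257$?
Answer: $- \frac{740586807280}{1045647} \approx -7.0826 \cdot 10^{5}$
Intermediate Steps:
$u = - \frac{1}{1045647}$ ($u = \frac{1}{-3512782 + 2467135} = \frac{1}{-1045647} = - \frac{1}{1045647} \approx -9.5635 \cdot 10^{-7}$)
$u - 708257 = - \frac{1}{1045647} - 708257 = - \frac{740586807280}{1045647}$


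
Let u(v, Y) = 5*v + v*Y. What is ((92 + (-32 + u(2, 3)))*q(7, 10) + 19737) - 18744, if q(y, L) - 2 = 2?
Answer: 1297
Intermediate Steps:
u(v, Y) = 5*v + Y*v
q(y, L) = 4 (q(y, L) = 2 + 2 = 4)
((92 + (-32 + u(2, 3)))*q(7, 10) + 19737) - 18744 = ((92 + (-32 + 2*(5 + 3)))*4 + 19737) - 18744 = ((92 + (-32 + 2*8))*4 + 19737) - 18744 = ((92 + (-32 + 16))*4 + 19737) - 18744 = ((92 - 16)*4 + 19737) - 18744 = (76*4 + 19737) - 18744 = (304 + 19737) - 18744 = 20041 - 18744 = 1297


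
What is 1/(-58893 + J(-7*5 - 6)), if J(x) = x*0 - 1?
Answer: -1/58894 ≈ -1.6980e-5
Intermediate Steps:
J(x) = -1 (J(x) = 0 - 1 = -1)
1/(-58893 + J(-7*5 - 6)) = 1/(-58893 - 1) = 1/(-58894) = -1/58894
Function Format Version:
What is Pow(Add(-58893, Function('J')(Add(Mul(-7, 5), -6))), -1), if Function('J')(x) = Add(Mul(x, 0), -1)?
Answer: Rational(-1, 58894) ≈ -1.6980e-5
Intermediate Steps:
Function('J')(x) = -1 (Function('J')(x) = Add(0, -1) = -1)
Pow(Add(-58893, Function('J')(Add(Mul(-7, 5), -6))), -1) = Pow(Add(-58893, -1), -1) = Pow(-58894, -1) = Rational(-1, 58894)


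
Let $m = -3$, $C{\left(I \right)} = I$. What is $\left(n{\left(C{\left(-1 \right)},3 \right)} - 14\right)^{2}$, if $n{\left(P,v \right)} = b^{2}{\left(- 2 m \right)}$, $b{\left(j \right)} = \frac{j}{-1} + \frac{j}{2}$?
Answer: $25$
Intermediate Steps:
$b{\left(j \right)} = - \frac{j}{2}$ ($b{\left(j \right)} = j \left(-1\right) + j \frac{1}{2} = - j + \frac{j}{2} = - \frac{j}{2}$)
$n{\left(P,v \right)} = 9$ ($n{\left(P,v \right)} = \left(- \frac{\left(-2\right) \left(-3\right)}{2}\right)^{2} = \left(\left(- \frac{1}{2}\right) 6\right)^{2} = \left(-3\right)^{2} = 9$)
$\left(n{\left(C{\left(-1 \right)},3 \right)} - 14\right)^{2} = \left(9 - 14\right)^{2} = \left(-5\right)^{2} = 25$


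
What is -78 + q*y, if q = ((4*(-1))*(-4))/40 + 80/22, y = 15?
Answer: -192/11 ≈ -17.455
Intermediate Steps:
q = 222/55 (q = -4*(-4)*(1/40) + 80*(1/22) = 16*(1/40) + 40/11 = ⅖ + 40/11 = 222/55 ≈ 4.0364)
-78 + q*y = -78 + (222/55)*15 = -78 + 666/11 = -192/11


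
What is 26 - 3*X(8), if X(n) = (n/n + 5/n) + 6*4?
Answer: -407/8 ≈ -50.875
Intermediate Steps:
X(n) = 25 + 5/n (X(n) = (1 + 5/n) + 24 = 25 + 5/n)
26 - 3*X(8) = 26 - 3*(25 + 5/8) = 26 - 3*205/8 = 26 - 615/8 = -407/8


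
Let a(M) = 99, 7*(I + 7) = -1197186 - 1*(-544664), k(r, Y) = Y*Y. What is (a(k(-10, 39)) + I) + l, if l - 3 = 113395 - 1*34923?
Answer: -102553/7 ≈ -14650.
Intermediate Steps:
k(r, Y) = Y²
I = -652571/7 (I = -7 + (-1197186 - 1*(-544664))/7 = -7 + (-1197186 + 544664)/7 = -7 + (⅐)*(-652522) = -7 - 652522/7 = -652571/7 ≈ -93224.)
l = 78475 (l = 3 + (113395 - 1*34923) = 3 + (113395 - 34923) = 3 + 78472 = 78475)
(a(k(-10, 39)) + I) + l = (99 - 652571/7) + 78475 = -651878/7 + 78475 = -102553/7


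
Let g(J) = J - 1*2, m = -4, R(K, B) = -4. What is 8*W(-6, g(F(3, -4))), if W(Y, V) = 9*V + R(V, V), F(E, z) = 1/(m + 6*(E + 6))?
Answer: -4364/25 ≈ -174.56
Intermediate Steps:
F(E, z) = 1/(32 + 6*E) (F(E, z) = 1/(-4 + 6*(E + 6)) = 1/(-4 + 6*(6 + E)) = 1/(-4 + (36 + 6*E)) = 1/(32 + 6*E))
g(J) = -2 + J (g(J) = J - 2 = -2 + J)
W(Y, V) = -4 + 9*V (W(Y, V) = 9*V - 4 = -4 + 9*V)
8*W(-6, g(F(3, -4))) = 8*(-4 + 9*(-2 + 1/(2*(16 + 3*3)))) = 8*(-4 + 9*(-2 + 1/(2*(16 + 9)))) = 8*(-4 + 9*(-2 + (½)/25)) = 8*(-4 + 9*(-2 + (½)*(1/25))) = 8*(-4 + 9*(-2 + 1/50)) = 8*(-4 + 9*(-99/50)) = 8*(-4 - 891/50) = 8*(-1091/50) = -4364/25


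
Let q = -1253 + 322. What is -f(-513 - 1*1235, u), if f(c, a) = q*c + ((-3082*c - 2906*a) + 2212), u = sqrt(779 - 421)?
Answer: -7016936 + 2906*sqrt(358) ≈ -6.9620e+6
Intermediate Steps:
u = sqrt(358) ≈ 18.921
q = -931
f(c, a) = 2212 - 4013*c - 2906*a (f(c, a) = -931*c + ((-3082*c - 2906*a) + 2212) = -931*c + (2212 - 3082*c - 2906*a) = 2212 - 4013*c - 2906*a)
-f(-513 - 1*1235, u) = -(2212 - 4013*(-513 - 1*1235) - 2906*sqrt(358)) = -(2212 - 4013*(-513 - 1235) - 2906*sqrt(358)) = -(2212 - 4013*(-1748) - 2906*sqrt(358)) = -(2212 + 7014724 - 2906*sqrt(358)) = -(7016936 - 2906*sqrt(358)) = -7016936 + 2906*sqrt(358)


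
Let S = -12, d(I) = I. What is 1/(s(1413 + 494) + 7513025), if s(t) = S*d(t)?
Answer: 1/7490141 ≈ 1.3351e-7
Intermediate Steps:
s(t) = -12*t
1/(s(1413 + 494) + 7513025) = 1/(-12*(1413 + 494) + 7513025) = 1/(-12*1907 + 7513025) = 1/(-22884 + 7513025) = 1/7490141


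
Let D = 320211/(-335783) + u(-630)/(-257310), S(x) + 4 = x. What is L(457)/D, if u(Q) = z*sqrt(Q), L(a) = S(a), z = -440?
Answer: -3583141623459546604281/7558266123029385289 - 19275413279573523996*I*sqrt(70)/7558266123029385289 ≈ -474.07 - 21.337*I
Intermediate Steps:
S(x) = -4 + x
L(a) = -4 + a
u(Q) = -440*sqrt(Q)
D = -320211/335783 + 44*I*sqrt(70)/8577 (D = 320211/(-335783) - 1320*I*sqrt(70)/(-257310) = 320211*(-1/335783) - 1320*I*sqrt(70)*(-1/257310) = -320211/335783 - 1320*I*sqrt(70)*(-1/257310) = -320211/335783 + 44*I*sqrt(70)/8577 ≈ -0.95362 + 0.042921*I)
L(457)/D = (-4 + 457)/(-320211/335783 + 44*I*sqrt(70)/8577) = 453/(-320211/335783 + 44*I*sqrt(70)/8577)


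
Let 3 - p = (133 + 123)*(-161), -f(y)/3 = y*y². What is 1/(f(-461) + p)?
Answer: 1/293957762 ≈ 3.4018e-9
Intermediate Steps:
f(y) = -3*y³ (f(y) = -3*y*y² = -3*y³)
p = 41219 (p = 3 - (133 + 123)*(-161) = 3 - 256*(-161) = 3 - 1*(-41216) = 3 + 41216 = 41219)
1/(f(-461) + p) = 1/(-3*(-461)³ + 41219) = 1/(-3*(-97972181) + 41219) = 1/(293916543 + 41219) = 1/293957762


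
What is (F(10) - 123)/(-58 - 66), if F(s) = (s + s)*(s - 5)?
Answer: 23/124 ≈ 0.18548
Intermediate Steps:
F(s) = 2*s*(-5 + s) (F(s) = (2*s)*(-5 + s) = 2*s*(-5 + s))
(F(10) - 123)/(-58 - 66) = (2*10*(-5 + 10) - 123)/(-58 - 66) = (2*10*5 - 123)/(-124) = (100 - 123)*(-1/124) = -23*(-1/124) = 23/124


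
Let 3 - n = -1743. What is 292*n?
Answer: 509832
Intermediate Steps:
n = 1746 (n = 3 - 1*(-1743) = 3 + 1743 = 1746)
292*n = 292*1746 = 509832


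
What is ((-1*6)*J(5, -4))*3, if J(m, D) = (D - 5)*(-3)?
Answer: -486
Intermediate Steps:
J(m, D) = 15 - 3*D (J(m, D) = (-5 + D)*(-3) = 15 - 3*D)
((-1*6)*J(5, -4))*3 = ((-1*6)*(15 - 3*(-4)))*3 = -6*(15 + 12)*3 = -6*27*3 = -162*3 = -486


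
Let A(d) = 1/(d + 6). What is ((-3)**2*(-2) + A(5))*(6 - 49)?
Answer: 8471/11 ≈ 770.09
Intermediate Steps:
A(d) = 1/(6 + d)
((-3)**2*(-2) + A(5))*(6 - 49) = ((-3)**2*(-2) + 1/(6 + 5))*(6 - 49) = (9*(-2) + 1/11)*(-43) = (-18 + 1/11)*(-43) = -197/11*(-43) = 8471/11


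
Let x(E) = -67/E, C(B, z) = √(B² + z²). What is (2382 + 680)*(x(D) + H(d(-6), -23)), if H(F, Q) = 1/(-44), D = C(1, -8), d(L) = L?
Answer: -1531/22 - 205154*√65/65 ≈ -25516.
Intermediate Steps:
D = √65 (D = √(1² + (-8)²) = √(1 + 64) = √65 ≈ 8.0623)
H(F, Q) = -1/44
(2382 + 680)*(x(D) + H(d(-6), -23)) = (2382 + 680)*(-67*√65/65 - 1/44) = 3062*(-67*√65/65 - 1/44) = 3062*(-1/44 - 67*√65/65) = -1531/22 - 205154*√65/65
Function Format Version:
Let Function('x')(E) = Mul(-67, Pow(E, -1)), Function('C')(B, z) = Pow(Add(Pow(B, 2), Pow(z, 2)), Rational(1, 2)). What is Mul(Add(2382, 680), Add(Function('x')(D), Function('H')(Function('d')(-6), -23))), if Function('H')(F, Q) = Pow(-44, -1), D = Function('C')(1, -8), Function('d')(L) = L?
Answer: Add(Rational(-1531, 22), Mul(Rational(-205154, 65), Pow(65, Rational(1, 2)))) ≈ -25516.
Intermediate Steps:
D = Pow(65, Rational(1, 2)) (D = Pow(Add(Pow(1, 2), Pow(-8, 2)), Rational(1, 2)) = Pow(Add(1, 64), Rational(1, 2)) = Pow(65, Rational(1, 2)) ≈ 8.0623)
Function('H')(F, Q) = Rational(-1, 44)
Mul(Add(2382, 680), Add(Function('x')(D), Function('H')(Function('d')(-6), -23))) = Mul(Add(2382, 680), Add(Mul(-67, Pow(Pow(65, Rational(1, 2)), -1)), Rational(-1, 44))) = Mul(3062, Add(Mul(-67, Mul(Rational(1, 65), Pow(65, Rational(1, 2)))), Rational(-1, 44))) = Mul(3062, Add(Mul(Rational(-67, 65), Pow(65, Rational(1, 2))), Rational(-1, 44))) = Mul(3062, Add(Rational(-1, 44), Mul(Rational(-67, 65), Pow(65, Rational(1, 2))))) = Add(Rational(-1531, 22), Mul(Rational(-205154, 65), Pow(65, Rational(1, 2))))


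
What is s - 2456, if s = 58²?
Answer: 908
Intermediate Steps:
s = 3364
s - 2456 = 3364 - 2456 = 908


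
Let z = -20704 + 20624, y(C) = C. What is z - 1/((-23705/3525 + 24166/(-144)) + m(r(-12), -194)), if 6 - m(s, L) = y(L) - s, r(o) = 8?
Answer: -45302600/566071 ≈ -80.030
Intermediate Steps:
m(s, L) = 6 + s - L (m(s, L) = 6 - (L - s) = 6 + (s - L) = 6 + s - L)
z = -80
z - 1/((-23705/3525 + 24166/(-144)) + m(r(-12), -194)) = -80 - 1/((-23705/3525 + 24166/(-144)) + (6 + 8 - 1*(-194))) = -80 - 1/((-23705*1/3525 + 24166*(-1/144)) + (6 + 8 + 194)) = -80 - 1/((-4741/705 - 12083/72) + 208) = -80 - 1/(-2953289/16920 + 208) = -80 - 1/566071/16920 = -80 - 1*16920/566071 = -80 - 16920/566071 = -45302600/566071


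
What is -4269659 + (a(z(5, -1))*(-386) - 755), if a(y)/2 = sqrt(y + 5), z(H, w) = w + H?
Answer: -4272730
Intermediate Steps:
z(H, w) = H + w
a(y) = 2*sqrt(5 + y) (a(y) = 2*sqrt(y + 5) = 2*sqrt(5 + y))
-4269659 + (a(z(5, -1))*(-386) - 755) = -4269659 + ((2*sqrt(5 + (5 - 1)))*(-386) - 755) = -4269659 + ((2*sqrt(5 + 4))*(-386) - 755) = -4269659 + ((2*sqrt(9))*(-386) - 755) = -4269659 + ((2*3)*(-386) - 755) = -4269659 + (6*(-386) - 755) = -4269659 + (-2316 - 755) = -4269659 - 3071 = -4272730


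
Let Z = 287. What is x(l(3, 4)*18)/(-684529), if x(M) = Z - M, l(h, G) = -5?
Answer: -377/684529 ≈ -0.00055074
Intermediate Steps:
x(M) = 287 - M
x(l(3, 4)*18)/(-684529) = (287 - (-5)*18)/(-684529) = (287 - 1*(-90))*(-1/684529) = (287 + 90)*(-1/684529) = 377*(-1/684529) = -377/684529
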